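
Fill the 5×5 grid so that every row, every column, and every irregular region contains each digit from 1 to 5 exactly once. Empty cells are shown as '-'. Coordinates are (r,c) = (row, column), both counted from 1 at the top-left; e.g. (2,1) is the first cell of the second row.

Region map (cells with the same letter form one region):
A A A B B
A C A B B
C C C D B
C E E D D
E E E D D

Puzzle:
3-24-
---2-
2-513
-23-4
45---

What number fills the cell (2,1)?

5

(1,2) = 1: row 1 has {2,3,4}; col 2 has {2,5}; region has {2,3} → only 1 remains.
(1,5) = 5: row 1 has {1,2,3,4}; col 5 has {3,4}; region has {2,3,4} → only 5 remains.
(2,1) = 5: row 2 has {2}; col 1 has {2,3,4}; region has {1,2,3} → only 5 remains.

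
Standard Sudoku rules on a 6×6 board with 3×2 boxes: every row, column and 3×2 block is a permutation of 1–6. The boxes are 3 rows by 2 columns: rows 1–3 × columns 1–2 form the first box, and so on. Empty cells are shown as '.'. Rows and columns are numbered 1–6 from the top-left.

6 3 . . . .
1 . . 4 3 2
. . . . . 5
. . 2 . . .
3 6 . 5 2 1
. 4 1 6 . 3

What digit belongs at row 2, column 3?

row 1, column 3 = 5: row 1 has {3,6}; col 3 has {1,2}; box has {4} → only 5 remains.
row 1, column 6 = 4: row 1 has {3,5,6}; col 6 has {1,2,3,5}; box has {2,3,5} → only 4 remains.
row 2, column 2 = 5: row 2 has {1,2,3,4}; col 2 has {3,4,6}; box has {1,3,6} → only 5 remains.
row 2, column 3 = 6: row 2 has {1,2,3,4,5}; col 3 has {1,2,5}; box has {4,5} → only 6 remains.

6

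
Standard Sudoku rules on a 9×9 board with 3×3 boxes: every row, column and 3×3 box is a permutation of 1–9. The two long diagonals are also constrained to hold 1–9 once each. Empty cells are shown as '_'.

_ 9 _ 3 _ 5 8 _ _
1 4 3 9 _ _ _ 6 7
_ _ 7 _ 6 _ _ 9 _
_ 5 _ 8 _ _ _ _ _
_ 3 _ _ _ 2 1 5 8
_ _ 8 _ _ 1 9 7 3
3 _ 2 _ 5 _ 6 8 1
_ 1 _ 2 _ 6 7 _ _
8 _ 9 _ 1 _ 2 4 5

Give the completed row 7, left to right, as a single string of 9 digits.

row 1, column 1 = 2 (sole candidate).
row 1, column 3 = 6 (sole candidate).
row 1, column 8 = 1 (sole candidate).
row 1, column 9 = 4 (sole candidate).
row 2, column 6 = 8 (sole candidate).
row 2, column 7 = 5 (sole candidate).
row 3, column 1 = 5 (sole candidate).
row 3, column 2 = 8 (sole candidate).
row 3, column 6 = 4 (sole candidate).
row 3, column 7 = 3 (sole candidate).
row 3, column 9 = 2 (sole candidate).
row 4, column 7 = 4 (sole candidate).
row 4, column 8 = 2 (sole candidate).
row 4, column 9 = 6 (sole candidate).
row 5, column 3 = 4 (sole candidate).
row 5, column 5 = 9 (sole candidate).
row 6, column 1 = 6 (sole candidate).
row 6, column 2 = 2 (sole candidate).
row 6, column 4 = 5 (sole candidate).
row 6, column 5 = 4 (sole candidate).
row 7, column 2 = 7: row 7 has {1,2,3,5,6,8}; col 2 has {1,2,3,4,5,8,9}; box has {1,2,3,8,9} → only 7 remains.
row 7, column 4 = 4: row 7 has {1,2,3,5,6,7,8}; col 4 has {2,3,5,8,9}; box has {1,2,5,6} → only 4 remains.
row 7, column 6 = 9: row 7 has {1,2,3,4,5,6,7,8}; col 6 has {1,2,4,5,6,8}; box has {1,2,4,5,6} → only 9 remains.

372459681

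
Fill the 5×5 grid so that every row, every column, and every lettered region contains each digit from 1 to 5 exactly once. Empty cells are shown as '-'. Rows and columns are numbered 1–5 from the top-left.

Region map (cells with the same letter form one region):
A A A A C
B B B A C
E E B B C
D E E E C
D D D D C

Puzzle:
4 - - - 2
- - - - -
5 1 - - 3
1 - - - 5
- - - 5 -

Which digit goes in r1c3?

5

r5c5 = 1 (hidden single in row 5).
r2c5 = 4 (sole candidate).
r2c4 = 2 (hidden single in region A).
r2c1 = 3 (sole candidate).
r2c2 = 5 (sole candidate).
r2c3 = 1 (sole candidate).
r3c4 = 4 (sole candidate).
r4c4 = 3 (sole candidate).
r5c1 = 2 (sole candidate).
r1c2 = 3 (sole candidate).
r1c3 = 5: row 1 has {2,3,4}; col 3 has {1}; region has {2,3,4} → only 5 remains.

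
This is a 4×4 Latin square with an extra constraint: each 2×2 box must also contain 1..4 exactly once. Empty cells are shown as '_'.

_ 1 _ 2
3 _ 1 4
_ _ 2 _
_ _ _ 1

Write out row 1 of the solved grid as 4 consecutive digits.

row 1, column 1 = 4: row 1 has {1,2}; col 1 has {3}; box has {1,3} → only 4 remains.
row 1, column 3 = 3: row 1 has {1,2,4}; col 3 has {1,2}; box has {1,2,4} → only 3 remains.

4132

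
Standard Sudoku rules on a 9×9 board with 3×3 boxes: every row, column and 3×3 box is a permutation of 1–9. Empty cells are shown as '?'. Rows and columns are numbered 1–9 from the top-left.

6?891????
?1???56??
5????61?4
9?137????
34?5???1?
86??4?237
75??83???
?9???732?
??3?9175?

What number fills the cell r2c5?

2

r1c7 = 5: row 1 has {1,6,8,9}; col 7 has {1,2,3,6,7}; box has {1,4,6} → only 5 remains.
r1c8 = 7: row 1 has {1,5,6,8,9}; col 8 has {1,2,3,5}; box has {1,4,5,6} → only 7 remains.
r4c2 = 2: row 4 has {1,3,7,9}; col 2 has {1,4,5,6,9}; box has {1,3,4,6,8,9} → only 2 remains.
r4c6 = 8: row 4 has {1,2,3,7,9}; col 6 has {1,3,5,6,7}; box has {3,4,5,7} → only 8 remains.
r4c7 = 4: row 4 has {1,2,3,7,8,9}; col 7 has {1,2,3,5,6,7}; box has {1,2,3,7} → only 4 remains.
r4c8 = 6: row 4 has {1,2,3,4,7,8,9}; col 8 has {1,2,3,5,7}; box has {1,2,3,4,7} → only 6 remains.
r4c9 = 5: row 4 has {1,2,3,4,6,7,8,9}; col 9 has {4,7}; box has {1,2,3,4,6,7} → only 5 remains.
r5c3 = 7: row 5 has {1,3,4,5}; col 3 has {1,3,8}; box has {1,2,3,4,6,8,9} → only 7 remains.
r6c3 = 5: row 6 has {2,3,4,6,7,8}; col 3 has {1,3,7,8}; box has {1,2,3,4,6,7,8,9} → only 5 remains.
r6c4 = 1: row 6 has {2,3,4,5,6,7,8}; col 4 has {3,5,9}; box has {3,4,5,7,8} → only 1 remains.
r6c6 = 9: row 6 has {1,2,3,4,5,6,7,8}; col 6 has {1,3,5,6,7,8}; box has {1,3,4,5,7,8} → only 9 remains.
r7c7 = 9: row 7 has {3,5,7,8}; col 7 has {1,2,3,4,5,6,7}; box has {2,3,5,7} → only 9 remains.
r7c8 = 4: row 7 has {3,5,7,8,9}; col 8 has {1,2,3,5,6,7}; box has {2,3,5,7,9} → only 4 remains.
r9c2 = 8: row 9 has {1,3,5,7,9}; col 2 has {1,2,4,5,6,9}; box has {3,5,7,9} → only 8 remains.
r9c9 = 6: row 9 has {1,3,5,7,8,9}; col 9 has {4,5,7}; box has {2,3,4,5,7,9} → only 6 remains.
r1c2 = 3: row 1 has {1,5,6,7,8,9}; col 2 has {1,2,4,5,6,8,9}; box has {1,5,6,8} → only 3 remains.
r1c9 = 2: row 1 has {1,3,5,6,7,8,9}; col 9 has {4,5,6,7}; box has {1,4,5,6,7} → only 2 remains.
r3c2 = 7: row 3 has {1,4,5,6}; col 2 has {1,2,3,4,5,6,8,9}; box has {1,3,5,6,8} → only 7 remains.
r5c6 = 2: row 5 has {1,3,4,5,7}; col 6 has {1,3,5,6,7,8,9}; box has {1,3,4,5,7,8,9} → only 2 remains.
r5c7 = 8: row 5 has {1,2,3,4,5,7}; col 7 has {1,2,3,4,5,6,7,9}; box has {1,2,3,4,5,6,7} → only 8 remains.
r5c9 = 9: row 5 has {1,2,3,4,5,7,8}; col 9 has {2,4,5,6,7}; box has {1,2,3,4,5,6,7,8} → only 9 remains.
r7c9 = 1: row 7 has {3,4,5,7,8,9}; col 9 has {2,4,5,6,7,9}; box has {2,3,4,5,6,7,9} → only 1 remains.
r8c9 = 8: row 8 has {2,3,7,9}; col 9 has {1,2,4,5,6,7,9}; box has {1,2,3,4,5,6,7,9} → only 8 remains.
r1c6 = 4: row 1 has {1,2,3,5,6,7,8,9}; col 6 has {1,2,3,5,6,7,8,9}; box has {1,5,6,9} → only 4 remains.
r2c9 = 3: row 2 has {1,5,6}; col 9 has {1,2,4,5,6,7,8,9}; box has {1,2,4,5,6,7} → only 3 remains.
r5c5 = 6: row 5 has {1,2,3,4,5,7,8,9}; col 5 has {1,4,7,8,9}; box has {1,2,3,4,5,7,8,9} → only 6 remains.
r8c5 = 5: row 8 has {2,3,7,8,9}; col 5 has {1,4,6,7,8,9}; box has {1,3,7,8,9} → only 5 remains.
r2c5 = 2: row 2 has {1,3,5,6}; col 5 has {1,4,5,6,7,8,9}; box has {1,4,5,6,9} → only 2 remains.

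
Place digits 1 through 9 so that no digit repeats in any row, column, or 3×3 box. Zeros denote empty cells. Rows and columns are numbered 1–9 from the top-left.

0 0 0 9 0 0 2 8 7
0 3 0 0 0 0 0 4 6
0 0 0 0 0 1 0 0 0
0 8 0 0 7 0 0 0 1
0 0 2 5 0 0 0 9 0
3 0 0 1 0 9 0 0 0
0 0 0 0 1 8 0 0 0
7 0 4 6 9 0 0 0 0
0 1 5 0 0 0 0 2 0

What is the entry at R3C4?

R8C2 = 2: row 8 has {4,6,7,9}; col 2 has {1,3,8}; box has {1,4,5,7} → only 2 remains.
R5C1 = 1: in row 5, 1 can only go here (every other open cell in that row sees a 1).
R1C3 = 1: in row 1, 1 can only go here (every other open cell in that row sees a 1).
R2C7 = 1: in row 2, 1 can only go here (every other open cell in that row sees a 1).
R7C4 = 2: in row 7, 2 can only go here (every other open cell in that row sees a 2).
R4C6 = 2: in row 4, 2 can only go here (every other open cell in that row sees a 2).
R6C9 = 2: in row 6, 2 can only go here (every other open cell in that row sees a 2).
R8C8 = 1: in row 8, 1 can only go here (every other open cell in that row sees a 1).
R7C3 = 3: in column 3, 3 can only go here (every other open cell in that column sees a 3).
R9C1 = 8: in box 7, 8 can only go here (every other open cell in that box sees an 8).
R9C7 = 6: in row 9, 6 can only go here (every other open cell in that row sees a 6).
R9C9 = 9: in row 9, 9 can only go here (every other open cell in that row sees a 9).
R3C7 = 9: in column 7, 9 can only go here (every other open cell in that column sees a 9).
R7C2 = 9: in column 2, 9 can only go here (every other open cell in that column sees a 9).
R7C1 = 6: row 7 has {1,2,3,8,9}; col 1 has {1,3,7,8}; box has {1,2,3,4,5,7,8,9} → only 6 remains.
R8C6 = 5: in box 8, 5 can only go here (every other open cell in that box sees a 5).
R2C6 = 7: row 2 has {1,3,4,6}; col 6 has {1,2,5,8,9}; box has {1,9} → only 7 remains.
R2C4 = 8: row 2 has {1,3,4,6,7}; col 4 has {1,2,5,6,9}; box has {1,7,9} → only 8 remains.
R2C3 = 9: row 2 has {1,3,4,6,7,8}; col 3 has {1,2,3,4,5}; box has {1,3} → only 9 remains.
R4C3 = 6: row 4 has {1,2,7,8}; col 3 has {1,2,3,4,5,9}; box has {1,2,3,8} → only 6 remains.
R6C3 = 7: row 6 has {1,2,3,9}; col 3 has {1,2,3,4,5,6,9}; box has {1,2,3,6,8} → only 7 remains.
R3C3 = 8: row 3 has {1,9}; col 3 has {1,2,3,4,5,6,7,9}; box has {1,3,9} → only 8 remains.
R5C2 = 4: row 5 has {1,2,5,9}; col 2 has {1,2,3,8,9}; box has {1,2,3,6,7,8} → only 4 remains.
R6C2 = 5: row 6 has {1,2,3,7,9}; col 2 has {1,2,3,4,8,9}; box has {1,2,3,4,6,7,8} → only 5 remains.
R6C8 = 6: row 6 has {1,2,3,5,7,9}; col 8 has {1,2,4,8,9}; box has {1,2,9} → only 6 remains.
R1C2 = 6: row 1 has {1,2,7,8,9}; col 2 has {1,2,3,4,5,8,9}; box has {1,3,8,9} → only 6 remains.
R3C2 = 7: row 3 has {1,8,9}; col 2 has {1,2,3,4,5,6,8,9}; box has {1,3,6,8,9} → only 7 remains.
R4C1 = 9: row 4 has {1,2,6,7,8}; col 1 has {1,3,6,7,8}; box has {1,2,3,4,5,6,7,8} → only 9 remains.
R3C5 = 6: in row 3, 6 can only go here (every other open cell in that row sees a 6).
R3C1 = 2: in row 3, 2 can only go here (every other open cell in that row sees a 2).
R2C1 = 5: row 2 has {1,3,4,6,7,8,9}; col 1 has {1,2,3,6,7,8,9}; box has {1,2,3,6,7,8,9} → only 5 remains.
R2C5 = 2: row 2 has {1,3,4,5,6,7,8,9}; col 5 has {1,6,7,9}; box has {1,6,7,8,9} → only 2 remains.
R1C1 = 4: row 1 has {1,2,6,7,8,9}; col 1 has {1,2,3,5,6,7,8,9}; box has {1,2,3,5,6,7,8,9} → only 4 remains.
R1C6 = 3: row 1 has {1,2,4,6,7,8,9}; col 6 has {1,2,5,7,8,9}; box has {1,2,6,7,8,9} → only 3 remains.
R3C4 = 4: row 3 has {1,2,6,7,8,9}; col 4 has {1,2,5,6,8,9}; box has {1,2,3,6,7,8,9} → only 4 remains.

4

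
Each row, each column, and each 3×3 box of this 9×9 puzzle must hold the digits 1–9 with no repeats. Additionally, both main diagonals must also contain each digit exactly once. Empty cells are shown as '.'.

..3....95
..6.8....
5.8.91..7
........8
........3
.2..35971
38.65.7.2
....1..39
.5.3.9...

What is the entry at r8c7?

r2c9 = 4 (sole candidate).
r3c2 = 4 (sole candidate).
r3c4 = 2 (sole candidate).
r3c8 = 6 (sole candidate).
r6c3 = 4 (sole candidate).
r6c4 = 8 (sole candidate).
r7c6 = 4 (sole candidate).
r7c8 = 1 (sole candidate).
r8c4 = 7 (sole candidate).
r9c5 = 2 (sole candidate).
r9c9 = 6 (sole candidate).
r1c4 = 4 (sole candidate).
r2c4 = 5 (sole candidate).
r2c8 = 2 (sole candidate).
r3c7 = 3 (sole candidate).
r5c5 = 4 (sole candidate).
r5c8 = 5 (sole candidate).
r6c1 = 6 (sole candidate).
r7c3 = 9 (sole candidate).
r8c2 = 6 (sole candidate).
r8c3 = 2 (sole candidate).
r8c6 = 8 (sole candidate).
r2c7 = 1 (sole candidate).
r4c6 = 7 (sole candidate).
r4c8 = 4 (sole candidate).
r8c1 = 4 (sole candidate).
r8c7 = 5: row 8 has {1,2,3,4,6,7,8,9}; col 7 has {1,3,7,9}; box has {1,2,3,6,7,9} → only 5 remains.

5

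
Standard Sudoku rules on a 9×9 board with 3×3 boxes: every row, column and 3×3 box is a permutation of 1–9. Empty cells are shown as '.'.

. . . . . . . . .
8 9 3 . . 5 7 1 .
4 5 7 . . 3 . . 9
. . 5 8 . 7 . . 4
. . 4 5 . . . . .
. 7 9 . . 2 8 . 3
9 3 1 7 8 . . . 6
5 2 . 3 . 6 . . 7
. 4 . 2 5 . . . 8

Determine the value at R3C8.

8

R2C9 = 2: row 2 has {1,3,5,7,8,9}; col 9 has {3,4,6,7,8,9}; box has {1,7,9} → only 2 remains.
R3C7 = 6: row 3 has {3,4,5,7,9}; col 7 has {7,8}; box has {1,2,7,9} → only 6 remains.
R3C8 = 8: row 3 has {3,4,5,6,7,9}; col 8 has {1}; box has {1,2,6,7,9} → only 8 remains.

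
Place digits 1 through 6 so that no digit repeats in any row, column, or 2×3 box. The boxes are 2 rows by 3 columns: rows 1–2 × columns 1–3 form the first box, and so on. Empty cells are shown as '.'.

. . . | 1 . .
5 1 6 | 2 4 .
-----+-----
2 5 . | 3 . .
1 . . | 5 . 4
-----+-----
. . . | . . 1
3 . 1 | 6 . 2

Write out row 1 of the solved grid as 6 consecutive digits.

432165

r1c1 = 4: row 1 has {1}; col 1 has {1,2,3,5}; box has {1,5,6} → only 4 remains.
r2c6 = 3 (sole candidate).
r3c3 = 4 (sole candidate).
r3c6 = 6 (sole candidate).
r4c3 = 3 (sole candidate).
r4c5 = 2 (sole candidate).
r5c1 = 6 (sole candidate).
r5c4 = 4 (sole candidate).
r6c2 = 4 (sole candidate).
r6c5 = 5 (sole candidate).
r1c3 = 2: row 1 has {1,4}; col 3 has {1,3,4,6}; box has {1,4,5,6} → only 2 remains.
r1c5 = 6: row 1 has {1,2,4}; col 5 has {2,4,5}; box has {1,2,3,4} → only 6 remains.
r1c6 = 5: row 1 has {1,2,4,6}; col 6 has {1,2,3,4,6}; box has {1,2,3,4,6} → only 5 remains.
r3c5 = 1 (sole candidate).
r4c2 = 6 (sole candidate).
r5c2 = 2 (sole candidate).
r5c3 = 5 (sole candidate).
r5c5 = 3 (sole candidate).
r1c2 = 3: row 1 has {1,2,4,5,6}; col 2 has {1,2,4,5,6}; box has {1,2,4,5,6} → only 3 remains.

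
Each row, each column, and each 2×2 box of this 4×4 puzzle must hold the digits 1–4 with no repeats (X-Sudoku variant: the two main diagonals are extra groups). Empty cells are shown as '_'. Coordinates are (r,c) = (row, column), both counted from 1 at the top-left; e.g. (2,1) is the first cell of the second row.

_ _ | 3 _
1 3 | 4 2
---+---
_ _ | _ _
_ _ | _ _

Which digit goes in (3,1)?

(1,4) = 1 (sole candidate).
(3,2) = 2 (sole candidate).
(3,3) = 1 (sole candidate).
(4,1) = 3 (sole candidate).
(4,3) = 2 (sole candidate).
(4,4) = 4 (sole candidate).
(1,1) = 2 (sole candidate).
(1,2) = 4 (sole candidate).
(3,1) = 4: row 3 has {1,2}; col 1 has {1,2,3}; box has {2,3} → only 4 remains.

4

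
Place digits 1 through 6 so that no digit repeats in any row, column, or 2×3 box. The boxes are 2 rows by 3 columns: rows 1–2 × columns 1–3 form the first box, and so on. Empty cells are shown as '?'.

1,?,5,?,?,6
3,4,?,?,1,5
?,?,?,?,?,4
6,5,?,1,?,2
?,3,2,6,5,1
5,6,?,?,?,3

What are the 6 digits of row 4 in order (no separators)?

654132

r1c2 = 2 (sole candidate).
r2c3 = 6 (sole candidate).
r2c4 = 2 (sole candidate).
r3c1 = 2 (sole candidate).
r3c2 = 1 (sole candidate).
r3c3 = 3 (sole candidate).
r3c4 = 5 (sole candidate).
r3c5 = 6 (sole candidate).
r4c3 = 4: row 4 has {1,2,5,6}; col 3 has {2,3,5,6}; box has {1,2,3,5,6} → only 4 remains.
r4c5 = 3: row 4 has {1,2,4,5,6}; col 5 has {1,5,6}; box has {1,2,4,5,6} → only 3 remains.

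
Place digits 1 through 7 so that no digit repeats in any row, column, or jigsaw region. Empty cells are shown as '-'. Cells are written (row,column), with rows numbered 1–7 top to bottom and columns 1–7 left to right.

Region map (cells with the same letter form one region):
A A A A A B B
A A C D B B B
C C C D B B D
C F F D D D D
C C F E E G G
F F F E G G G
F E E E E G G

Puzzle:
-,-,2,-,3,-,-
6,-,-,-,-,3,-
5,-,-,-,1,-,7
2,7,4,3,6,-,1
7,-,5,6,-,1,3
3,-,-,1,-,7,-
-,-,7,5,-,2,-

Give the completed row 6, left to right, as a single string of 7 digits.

(2,3) = 1 (sole candidate).
(4,6) = 5 (sole candidate).
(5,2) = 4 (sole candidate).
(5,5) = 2 (sole candidate).
(6,3) = 6: row 6 has {1,3,7}; col 3 has {1,2,4,5,7}; region has {3,4,5,7} → only 6 remains.
(7,1) = 1 (sole candidate).
(7,2) = 3 (sole candidate).
(7,5) = 4 (sole candidate).
(7,7) = 6 (sole candidate).
(1,1) = 4 (sole candidate).
(1,4) = 7 (sole candidate).
(1,6) = 6 (sole candidate).
(1,7) = 5 (sole candidate).
(2,2) = 5 (sole candidate).
(2,5) = 7 (sole candidate).
(3,2) = 6 (sole candidate).
(3,3) = 3 (sole candidate).
(3,6) = 4 (sole candidate).
(6,2) = 2: row 6 has {1,3,6,7}; col 2 has {3,4,5,6,7}; region has {1,3,4,5,6,7} → only 2 remains.
(6,5) = 5: row 6 has {1,2,3,6,7}; col 5 has {1,2,3,4,6,7}; region has {1,2,3,6,7} → only 5 remains.
(6,7) = 4: row 6 has {1,2,3,5,6,7}; col 7 has {1,3,5,6,7}; region has {1,2,3,5,6,7} → only 4 remains.

3261574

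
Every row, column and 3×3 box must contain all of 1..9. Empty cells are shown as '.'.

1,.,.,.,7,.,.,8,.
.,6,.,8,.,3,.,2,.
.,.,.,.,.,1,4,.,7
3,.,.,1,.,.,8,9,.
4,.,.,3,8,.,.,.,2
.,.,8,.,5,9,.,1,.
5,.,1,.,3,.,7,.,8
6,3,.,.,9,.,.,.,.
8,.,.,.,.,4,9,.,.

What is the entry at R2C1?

9

R2C5 = 4: row 2 has {2,3,6,8}; col 5 has {3,5,7,8,9}; box has {1,3,7,8} → only 4 remains.
R3C2 = 8: in row 3, 8 can only go here (every other open cell in that row sees an 8).
R4C9 = 4: in row 4, 4 can only go here (every other open cell in that row sees a 4).
R5C2 = 1: in row 5, 1 can only go here (every other open cell in that row sees a 1).
R5C3 = 9: in row 5, 9 can only go here (every other open cell in that row sees a 9).
R6C4 = 4: in row 6, 4 can only go here (every other open cell in that row sees a 4).
R7C2 = 9: in row 7, 9 can only go here (every other open cell in that row sees a 9).
R7C8 = 4: in row 7, 4 can only go here (every other open cell in that row sees a 4).
R8C8 = 5: row 8 has {3,6,9}; col 8 has {1,2,4,8,9}; box has {4,7,8,9} → only 5 remains.
R8C9 = 1: row 8 has {3,5,6,9}; col 9 has {2,4,7,8}; box has {4,5,7,8,9} → only 1 remains.
R8C7 = 2: row 8 has {1,3,5,6,9}; col 7 has {4,7,8,9}; box has {1,4,5,7,8,9} → only 2 remains.
R8C4 = 7: row 8 has {1,2,3,5,6,9}; col 4 has {1,3,4,8}; box has {3,4,9} → only 7 remains.
R8C6 = 8: row 8 has {1,2,3,5,6,7,9}; col 6 has {1,3,4,9}; box has {3,4,7,9} → only 8 remains.
R8C3 = 4: row 8 has {1,2,3,5,6,7,8,9}; col 3 has {1,8,9}; box has {1,3,5,6,8,9} → only 4 remains.
R1C2 = 4: in row 1, 4 can only go here (every other open cell in that row sees a 4).
R2C7 = 1: in row 2, 1 can only go here (every other open cell in that row sees a 1).
R5C7 = 5: in row 5, 5 can only go here (every other open cell in that row sees a 5).
R9C5 = 1: in row 9, 1 can only go here (every other open cell in that row sees a 1).
R9C4 = 5: in row 9, 5 can only go here (every other open cell in that row sees a 5).
R3C3 = 5: in row 3, 5 can only go here (every other open cell in that row sees a 5).
R2C3 = 7: row 2 has {1,2,3,4,6,8}; col 3 has {1,4,5,8,9}; box has {1,4,5,6,8} → only 7 remains.
R9C3 = 2: row 9 has {1,4,5,8,9}; col 3 has {1,4,5,7,8,9}; box has {1,3,4,5,6,8,9} → only 2 remains.
R1C3 = 3: row 1 has {1,4,7,8}; col 3 has {1,2,4,5,7,8,9}; box has {1,4,5,6,7,8} → only 3 remains.
R1C7 = 6: row 1 has {1,3,4,7,8}; col 7 has {1,2,4,5,7,8,9}; box has {1,2,4,7,8} → only 6 remains.
R2C1 = 9: row 2 has {1,2,3,4,6,7,8}; col 1 has {1,3,4,5,6,8}; box has {1,3,4,5,6,7,8} → only 9 remains.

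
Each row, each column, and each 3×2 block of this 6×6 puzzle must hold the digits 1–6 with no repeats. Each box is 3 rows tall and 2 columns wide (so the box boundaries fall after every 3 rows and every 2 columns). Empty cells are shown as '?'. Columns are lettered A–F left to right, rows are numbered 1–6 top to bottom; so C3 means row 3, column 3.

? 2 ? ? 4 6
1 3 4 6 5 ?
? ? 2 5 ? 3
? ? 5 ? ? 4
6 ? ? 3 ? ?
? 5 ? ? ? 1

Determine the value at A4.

A1 = 5: row 1 has {2,4,6}; col 1 has {1,6}; box has {1,2,3} → only 5 remains.
D1 = 1: row 1 has {2,4,5,6}; col 4 has {3,5,6}; box has {2,4,5,6} → only 1 remains.
F2 = 2: row 2 has {1,3,4,5,6}; col 6 has {1,3,4,6}; box has {3,4,5,6} → only 2 remains.
A3 = 4: row 3 has {2,3,5}; col 1 has {1,5,6}; box has {1,2,3,5} → only 4 remains.
B3 = 6: row 3 has {2,3,4,5}; col 2 has {2,3,5}; box has {1,2,3,4,5} → only 6 remains.
E3 = 1: row 3 has {2,3,4,5,6}; col 5 has {4,5}; box has {2,3,4,5,6} → only 1 remains.
B4 = 1: row 4 has {4,5}; col 2 has {2,3,5,6}; box has {5,6} → only 1 remains.
D4 = 2: row 4 has {1,4,5}; col 4 has {1,3,5,6}; box has {3,5} → only 2 remains.
B5 = 4: row 5 has {3,6}; col 2 has {1,2,3,5,6}; box has {1,5,6} → only 4 remains.
C5 = 1: row 5 has {3,4,6}; col 3 has {2,4,5}; box has {2,3,5} → only 1 remains.
E5 = 2: row 5 has {1,3,4,6}; col 5 has {1,4,5}; box has {1,4} → only 2 remains.
F5 = 5: row 5 has {1,2,3,4,6}; col 6 has {1,2,3,4,6}; box has {1,2,4} → only 5 remains.
C6 = 6: row 6 has {1,5}; col 3 has {1,2,4,5}; box has {1,2,3,5} → only 6 remains.
D6 = 4: row 6 has {1,5,6}; col 4 has {1,2,3,5,6}; box has {1,2,3,5,6} → only 4 remains.
E6 = 3: row 6 has {1,4,5,6}; col 5 has {1,2,4,5}; box has {1,2,4,5} → only 3 remains.
C1 = 3: row 1 has {1,2,4,5,6}; col 3 has {1,2,4,5,6}; box has {1,2,4,5,6} → only 3 remains.
A4 = 3: row 4 has {1,2,4,5}; col 1 has {1,4,5,6}; box has {1,4,5,6} → only 3 remains.

3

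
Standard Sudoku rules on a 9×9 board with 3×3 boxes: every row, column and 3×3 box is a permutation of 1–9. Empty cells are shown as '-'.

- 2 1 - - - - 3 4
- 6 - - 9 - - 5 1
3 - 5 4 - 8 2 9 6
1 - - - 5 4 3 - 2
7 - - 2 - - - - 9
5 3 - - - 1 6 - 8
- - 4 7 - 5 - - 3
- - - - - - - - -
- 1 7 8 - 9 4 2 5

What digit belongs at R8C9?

R2C3 = 8 (sole candidate).
R2C4 = 3 (sole candidate).
R2C7 = 7 (sole candidate).
R3C2 = 7 (sole candidate).
R3C5 = 1 (sole candidate).
R4C8 = 7 (sole candidate).
R5C3 = 6 (sole candidate).
R5C6 = 3 (sole candidate).
R6C4 = 9 (sole candidate).
R6C5 = 7 (sole candidate).
R6C8 = 4 (sole candidate).
R8C9 = 7: row 8 has {}; col 9 has {1,2,3,4,5,6,8,9}; box has {2,3,4,5} → only 7 remains.

7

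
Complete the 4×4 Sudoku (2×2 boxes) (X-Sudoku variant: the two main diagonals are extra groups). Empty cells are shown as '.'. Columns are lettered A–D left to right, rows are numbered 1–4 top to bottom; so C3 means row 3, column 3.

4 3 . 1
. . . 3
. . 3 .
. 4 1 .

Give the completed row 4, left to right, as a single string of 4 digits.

C1 = 2: row 1 has {1,3,4}; col 3 has {1,3}; box has {1,3} → only 2 remains.
C2 = 4: row 2 has {3}; col 3 has {1,2,3}; box has {1,2,3}; anti-diagonal has {1} → only 4 remains.
B3 = 2: row 3 has {3}; col 2 has {3,4}; box has {4}; anti-diagonal has {1,4} → only 2 remains.
D3 = 4: row 3 has {2,3}; col 4 has {1,3}; box has {1,3} → only 4 remains.
A4 = 3: row 4 has {1,4}; col 1 has {4}; box has {2,4}; anti-diagonal has {1,2,4} → only 3 remains.
D4 = 2: row 4 has {1,3,4}; col 4 has {1,3,4}; box has {1,3,4}; main diagonal has {3,4} → only 2 remains.

3412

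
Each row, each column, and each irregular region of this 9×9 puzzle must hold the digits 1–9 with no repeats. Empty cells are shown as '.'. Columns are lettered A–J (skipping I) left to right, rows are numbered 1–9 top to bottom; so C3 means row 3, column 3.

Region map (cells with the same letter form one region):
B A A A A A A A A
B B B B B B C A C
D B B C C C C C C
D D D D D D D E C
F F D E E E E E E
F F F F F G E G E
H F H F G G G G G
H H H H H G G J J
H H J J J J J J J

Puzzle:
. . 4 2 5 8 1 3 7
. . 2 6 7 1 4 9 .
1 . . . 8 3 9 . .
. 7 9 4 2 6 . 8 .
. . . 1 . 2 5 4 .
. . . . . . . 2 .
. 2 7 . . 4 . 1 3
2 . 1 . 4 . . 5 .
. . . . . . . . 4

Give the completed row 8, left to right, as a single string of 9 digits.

A1 = 9 (sole candidate).
B1 = 6 (sole candidate).
J2 = 5 (sole candidate).
C3 = 5 (sole candidate).
D3 = 7 (sole candidate).
H3 = 6 (sole candidate).
J3 = 2 (sole candidate).
G4 = 3 (sole candidate).
J4 = 1 (sole candidate).
C5 = 8 (sole candidate).
H9 = 7 (sole candidate).
B3 = 4 (sole candidate).
A4 = 5 (sole candidate).
F9 = 9 (sole candidate).
F8 = 7: row 8 has {1,2,4,5}; col 6 has {1,2,3,4,6,8,9}; region has {1,2,3,4} → only 7 remains.
F6 = 5 (sole candidate).
A5 = 7 (hidden single in row 5).
A6 = 4 (hidden single in row 6).
G6 = 7 (hidden single in row 6).
D7 = 5 (hidden single in row 7).
E7 = 9 (hidden single in row 7).
E9 = 1 (hidden single in row 9).
G9 = 2 (hidden single in row 9).
B9 = 5 (hidden single in row 9).
B6 = 1 (hidden single in row 6).
D6 = 8 (hidden single in row 6).
D9 = 3 (sole candidate).
D8 = 9: row 8 has {1,2,4,5,7}; col 4 has {1,2,3,4,5,6,7,8}; region has {1,2,4,5,7} → only 9 remains.
C9 = 6 (sole candidate).
C6 = 3 (sole candidate).
E6 = 6 (sole candidate).
J6 = 9 (sole candidate).
J8 = 8: row 8 has {1,2,4,5,7,9}; col 9 has {1,2,3,4,5,7,9}; region has {1,2,3,4,5,6,7,9} → only 8 remains.
A9 = 8 (sole candidate).
A2 = 3 (sole candidate).
B2 = 8 (sole candidate).
B5 = 9 (sole candidate).
E5 = 3 (sole candidate).
J5 = 6 (sole candidate).
A7 = 6 (sole candidate).
G7 = 8 (sole candidate).
B8 = 3: row 8 has {1,2,4,5,7,8,9}; col 2 has {1,2,4,5,6,7,8,9}; region has {1,2,4,5,6,7,8,9} → only 3 remains.
G8 = 6: row 8 has {1,2,3,4,5,7,8,9}; col 7 has {1,2,3,4,5,7,8,9}; region has {1,2,3,4,5,7,8,9} → only 6 remains.

231947658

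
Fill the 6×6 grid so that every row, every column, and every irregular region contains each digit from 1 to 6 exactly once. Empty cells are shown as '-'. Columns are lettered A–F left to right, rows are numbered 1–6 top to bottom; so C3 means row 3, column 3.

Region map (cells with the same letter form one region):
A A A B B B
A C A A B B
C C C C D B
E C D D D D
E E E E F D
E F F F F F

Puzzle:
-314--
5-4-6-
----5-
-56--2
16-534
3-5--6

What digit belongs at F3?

E1 = 2: row 1 has {1,3,4}; col 5 has {3,5,6}; region has {4,6} → only 2 remains.
F1 = 5: row 1 has {1,2,3,4}; col 6 has {2,4,6}; region has {2,4,6} → only 5 remains.
D2 = 2: row 2 has {4,5,6}; col 4 has {4,5}; region has {1,3,4,5} → only 2 remains.
A4 = 4: row 4 has {2,5,6}; col 1 has {1,3,5}; region has {1,3,5,6} → only 4 remains.
E4 = 1: row 4 has {2,4,5,6}; col 5 has {2,3,5,6}; region has {2,4,5,6} → only 1 remains.
C5 = 2: row 5 has {1,3,4,5,6}; col 3 has {1,4,5,6}; region has {1,3,4,5,6} → only 2 remains.
D6 = 1: row 6 has {3,5,6}; col 4 has {2,4,5}; region has {3,5,6} → only 1 remains.
E6 = 4: row 6 has {1,3,5,6}; col 5 has {1,2,3,5,6}; region has {1,3,5,6} → only 4 remains.
A1 = 6: row 1 has {1,2,3,4,5}; col 1 has {1,3,4,5}; region has {1,2,3,4,5} → only 6 remains.
B2 = 1: row 2 has {2,4,5,6}; col 2 has {3,5,6}; region has {5} → only 1 remains.
F2 = 3: row 2 has {1,2,4,5,6}; col 6 has {2,4,5,6}; region has {2,4,5,6} → only 3 remains.
A3 = 2: row 3 has {5}; col 1 has {1,3,4,5,6}; region has {1,5} → only 2 remains.
B3 = 4: row 3 has {2,5}; col 2 has {1,3,5,6}; region has {1,2,5} → only 4 remains.
C3 = 3: row 3 has {2,4,5}; col 3 has {1,2,4,5,6}; region has {1,2,4,5} → only 3 remains.
D3 = 6: row 3 has {2,3,4,5}; col 4 has {1,2,4,5}; region has {1,2,3,4,5} → only 6 remains.
F3 = 1: row 3 has {2,3,4,5,6}; col 6 has {2,3,4,5,6}; region has {2,3,4,5,6} → only 1 remains.

1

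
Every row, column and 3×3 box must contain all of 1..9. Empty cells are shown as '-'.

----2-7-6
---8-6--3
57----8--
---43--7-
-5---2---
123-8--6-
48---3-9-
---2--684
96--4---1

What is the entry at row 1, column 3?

row 2, column 1 = 2: row 2 has {3,6,8}; col 1 has {1,4,5,9}; box has {5,7} → only 2 remains.
row 4, column 2 = 9: row 4 has {3,4,7}; col 2 has {2,5,6,7,8}; box has {1,2,3,5} → only 9 remains.
row 2, column 5 = 7: in row 2, 7 can only go here (every other open cell in that row sees a 7).
row 3, column 4 = 3: in row 3, 3 can only go here (every other open cell in that row sees a 3).
row 3, column 3 = 6: in row 3, 6 can only go here (every other open cell in that row sees a 6).
row 4, column 3 = 8: row 4 has {3,4,7,9}; col 3 has {3,6}; box has {1,2,3,5,9} → only 8 remains.
row 4, column 1 = 6: row 4 has {3,4,7,8,9}; col 1 has {1,2,4,5,9}; box has {1,2,3,5,8,9} → only 6 remains.
row 5, column 1 = 7: row 5 has {2,5}; col 1 has {1,2,4,5,6,9}; box has {1,2,3,5,6,8,9} → only 7 remains.
row 5, column 3 = 4: row 5 has {2,5,7}; col 3 has {3,6,8}; box has {1,2,3,5,6,7,8,9} → only 4 remains.
row 8, column 1 = 3: row 8 has {2,4,6,8}; col 1 has {1,2,4,5,6,7,9}; box has {4,6,8,9} → only 3 remains.
row 8, column 2 = 1: row 8 has {2,3,4,6,8}; col 2 has {2,5,6,7,8,9}; box has {3,4,6,8,9} → only 1 remains.
row 1, column 1 = 8: row 1 has {2,6,7}; col 1 has {1,2,3,4,5,6,7,9}; box has {2,5,6,7} → only 8 remains.
row 2, column 2 = 4: row 2 has {2,3,6,7,8}; col 2 has {1,2,5,6,7,8,9}; box has {2,5,6,7,8} → only 4 remains.
row 1, column 2 = 3: row 1 has {2,6,7,8}; col 2 has {1,2,4,5,6,7,8,9}; box has {2,4,5,6,7,8} → only 3 remains.
row 5, column 9 = 8: in row 5, 8 can only go here (every other open cell in that row sees an 8).
row 6, column 7 = 4: in row 6, 4 can only go here (every other open cell in that row sees a 4).
row 9, column 6 = 8: in row 9, 8 can only go here (every other open cell in that row sees an 8).
row 7, column 9 = 7: in column 9, 7 can only go here (every other open cell in that column sees a 7).
Singles propagation stalls before the target is settled. Branch on row 3, column 9 (candidates {2,9}).
  Try row 3, column 9 = 9: this forces row 3, column 5=1, row 3, column 6=4, row 3, column 8=2, row 6, column 9=5, row 4, column 9=2, row 4, column 7=1; then column 6 has no cell left for 1 — contradiction.
So row 3, column 9 = 2.
row 4, column 9 = 5 (sole candidate).
row 6, column 9 = 9 (sole candidate).
row 4, column 6 = 1 (sole candidate).
row 4, column 7 = 2 (sole candidate).
row 7, column 7 = 5 (sole candidate).
row 9, column 7 = 3 (sole candidate).
row 9, column 8 = 2 (sole candidate).
row 5, column 7 = 1 (sole candidate).
row 5, column 8 = 3 (sole candidate).
row 7, column 3 = 2 (sole candidate).
row 2, column 7 = 9 (sole candidate).
row 2, column 3 = 1 (sole candidate).
row 2, column 8 = 5 (sole candidate).
row 1, column 3 = 9: row 1 has {2,3,6,7,8}; col 3 has {1,2,3,4,6,8}; box has {1,2,3,4,5,6,7,8} → only 9 remains.

9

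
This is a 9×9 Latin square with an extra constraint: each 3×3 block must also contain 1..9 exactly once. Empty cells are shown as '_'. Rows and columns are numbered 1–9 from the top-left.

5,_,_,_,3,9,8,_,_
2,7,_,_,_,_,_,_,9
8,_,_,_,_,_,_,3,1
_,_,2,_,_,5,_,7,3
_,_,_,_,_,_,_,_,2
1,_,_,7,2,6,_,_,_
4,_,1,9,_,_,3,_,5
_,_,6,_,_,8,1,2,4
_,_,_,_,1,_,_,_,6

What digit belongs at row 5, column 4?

8

row 1, column 3 = 4 (sole candidate).
row 1, column 8 = 6 (sole candidate).
row 1, column 9 = 7 (sole candidate).
row 2, column 3 = 3 (sole candidate).
row 3, column 3 = 9 (sole candidate).
row 6, column 9 = 8 (sole candidate).
row 7, column 8 = 8 (sole candidate).
row 9, column 8 = 9 (sole candidate).
row 1, column 2 = 1 (sole candidate).
row 1, column 4 = 2 (sole candidate).
row 3, column 2 = 6 (sole candidate).
row 6, column 3 = 5 (sole candidate).
row 6, column 8 = 4 (sole candidate).
row 7, column 2 = 2 (sole candidate).
row 7, column 6 = 7 (sole candidate).
row 8, column 5 = 5 (sole candidate).
row 9, column 7 = 7 (sole candidate).
row 2, column 8 = 5 (sole candidate).
row 3, column 6 = 4 (sole candidate).
row 3, column 7 = 2 (sole candidate).
row 5, column 8 = 1 (sole candidate).
row 6, column 7 = 9 (sole candidate).
row 7, column 5 = 6 (sole candidate).
row 8, column 4 = 3 (sole candidate).
row 9, column 1 = 3 (sole candidate).
row 9, column 3 = 8 (sole candidate).
row 9, column 4 = 4 (sole candidate).
row 9, column 6 = 2 (sole candidate).
row 2, column 5 = 8 (sole candidate).
row 2, column 6 = 1 (sole candidate).
row 2, column 7 = 4 (sole candidate).
row 3, column 4 = 5 (sole candidate).
row 3, column 5 = 7 (sole candidate).
row 4, column 7 = 6 (sole candidate).
row 5, column 3 = 7 (sole candidate).
row 5, column 4 = 8: row 5 has {1,2,7}; col 4 has {2,3,4,5,7,9}; box has {2,5,6,7} → only 8 remains.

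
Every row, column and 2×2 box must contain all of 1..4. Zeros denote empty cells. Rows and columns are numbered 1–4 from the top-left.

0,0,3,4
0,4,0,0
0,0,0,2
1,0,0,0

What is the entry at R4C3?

4

R1C1 = 2 (sole candidate).
R1C2 = 1 (sole candidate).
R2C1 = 3 (sole candidate).
R2C4 = 1 (sole candidate).
R3C1 = 4 (sole candidate).
R3C2 = 3 (sole candidate).
R3C3 = 1 (sole candidate).
R4C2 = 2 (sole candidate).
R4C3 = 4: row 4 has {1,2}; col 3 has {1,3}; box has {1,2} → only 4 remains.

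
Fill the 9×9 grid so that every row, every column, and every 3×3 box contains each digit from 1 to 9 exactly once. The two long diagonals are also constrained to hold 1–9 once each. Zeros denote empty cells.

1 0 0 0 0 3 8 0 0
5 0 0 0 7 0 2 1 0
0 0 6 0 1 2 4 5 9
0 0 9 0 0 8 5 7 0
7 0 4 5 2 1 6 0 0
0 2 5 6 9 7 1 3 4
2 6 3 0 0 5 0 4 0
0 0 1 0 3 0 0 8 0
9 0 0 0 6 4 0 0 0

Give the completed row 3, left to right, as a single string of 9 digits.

376812459

row 1, column 8 = 6 (sole candidate).
row 1, column 9 = 7 (sole candidate).
row 2, column 3 = 8 (sole candidate).
row 2, column 9 = 3 (sole candidate).
row 3, column 1 = 3: row 3 has {1,2,4,5,6,9}; col 1 has {1,2,5,7,9}; box has {1,5,6,8} → only 3 remains.
row 3, column 2 = 7: row 3 has {1,2,3,4,5,6,9}; col 2 has {2,6}; box has {1,3,5,6,8} → only 7 remains.
row 3, column 4 = 8: row 3 has {1,2,3,4,5,6,7,9}; col 4 has {5,6}; box has {1,2,3,7} → only 8 remains.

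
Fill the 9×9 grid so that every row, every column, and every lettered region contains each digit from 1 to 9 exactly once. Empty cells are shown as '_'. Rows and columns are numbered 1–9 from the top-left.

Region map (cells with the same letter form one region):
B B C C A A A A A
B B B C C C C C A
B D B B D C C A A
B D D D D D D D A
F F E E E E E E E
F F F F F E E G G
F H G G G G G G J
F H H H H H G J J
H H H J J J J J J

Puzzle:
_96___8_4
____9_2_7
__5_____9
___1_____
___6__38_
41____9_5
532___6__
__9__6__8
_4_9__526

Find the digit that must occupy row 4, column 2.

6

row 7, column 9 = 1: row 7 has {2,3,5,6}; col 9 has {4,5,6,7,8,9}; region has {2,5,6,8,9} → only 1 remains.
row 5, column 9 = 2: row 5 has {3,6,8}; col 9 has {1,4,5,6,7,8,9}; region has {3,6,8,9} → only 2 remains.
row 6, column 6 = 7: row 6 has {1,4,5,9}; col 6 has {6}; region has {2,3,6,8,9} → only 7 remains.
row 6, column 8 = 3: row 6 has {1,4,5,7,9}; col 8 has {2,8}; region has {2,5,6} → only 3 remains.
row 9, column 6 = 3: row 9 has {2,4,5,6,9}; col 6 has {6,7}; region has {1,2,5,6,8,9} → only 3 remains.
row 4, column 9 = 3: row 4 has {1}; col 9 has {1,2,4,5,6,7,8,9}; region has {4,7,8,9} → only 3 remains.
row 5, column 2 = 7: row 5 has {2,3,6,8}; col 2 has {1,3,4,9}; region has {1,4,5} → only 7 remains.
row 6, column 3 = 8: row 6 has {1,3,4,5,7,9}; col 3 has {2,5,6,9}; region has {1,4,5,7} → only 8 remains.
row 6, column 4 = 2: row 6 has {1,3,4,5,7,8,9}; col 4 has {1,6,9}; region has {1,4,5,7,8} → only 2 remains.
row 6, column 5 = 6: row 6 has {1,2,3,4,5,7,8,9}; col 5 has {9}; region has {1,2,4,5,7,8} → only 6 remains.
row 8, column 1 = 3: row 8 has {6,8,9}; col 1 has {4,5}; region has {1,2,4,5,6,7,8} → only 3 remains.
row 9, column 5 = 7: row 9 has {2,3,4,5,6,9}; col 5 has {6,9}; region has {1,2,3,5,6,8,9} → only 7 remains.
row 5, column 1 = 9: row 5 has {2,3,6,7,8}; col 1 has {3,4,5}; region has {1,2,3,4,5,6,7,8} → only 9 remains.
row 8, column 8 = 4: row 8 has {3,6,8,9}; col 8 has {2,3,8}; region has {1,2,3,5,6,7,8,9} → only 4 remains.
row 9, column 3 = 1: row 9 has {2,3,4,5,6,7,9}; col 3 has {2,5,6,8,9}; region has {3,4,6,9} → only 1 remains.
row 5, column 3 = 4: row 5 has {2,3,6,7,8,9}; col 3 has {1,2,5,6,8,9}; region has {2,3,6,7,8,9} → only 4 remains.
row 9, column 1 = 8: row 9 has {1,2,3,4,5,6,7,9}; col 1 has {3,4,5,9}; region has {1,3,4,6,9} → only 8 remains.
row 2, column 3 = 3: row 2 has {2,7,9}; col 3 has {1,2,4,5,6,8,9}; region has {5,9} → only 3 remains.
row 4, column 3 = 7: row 4 has {1,3}; col 3 has {1,2,3,4,5,6,8,9}; region has {1} → only 7 remains.
row 4, column 7 = 4: row 4 has {1,3,7}; col 7 has {2,3,5,6,8,9}; region has {1,7} → only 4 remains.
row 1, column 4 = 3: in row 1, 3 can only go here (every other open cell in that row sees a 3).
row 1, column 1 = 7: in row 1, 7 can only go here (every other open cell in that row sees a 7).
row 3, column 5 = 3: in row 3, 3 can only go here (every other open cell in that row sees a 3).
row 3, column 7 = 7: in row 3, 7 can only go here (every other open cell in that row sees a 7).
row 8, column 7 = 1: row 8 has {3,4,6,8,9}; col 7 has {2,3,4,5,6,7,8,9}; region has {2,3,5,6} → only 1 remains.
row 8, column 4 = 7: in row 8, 7 can only go here (every other open cell in that row sees a 7).
row 7, column 8 = 7: in row 7, 7 can only go here (every other open cell in that row sees a 7).
row 7, column 6 = 9: in row 7, 9 can only go here (every other open cell in that row sees a 9).
row 4, column 8 = 9: in row 4, 9 can only go here (every other open cell in that row sees a 9).
row 2, column 4 = 5: in column 4, 5 can only go here (every other open cell in that column sees a 5).
row 2, column 8 = 1: row 2 has {2,3,5,7,9}; col 8 has {2,3,4,7,8,9}; region has {2,3,5,6,7,9} → only 1 remains.
row 3, column 8 = 6: row 3 has {3,5,7,9}; col 8 has {1,2,3,4,7,8,9}; region has {3,4,7,8,9} → only 6 remains.
row 1, column 8 = 5: row 1 has {3,4,6,7,8,9}; col 8 has {1,2,3,4,6,7,8,9}; region has {3,4,6,7,8,9} → only 5 remains.
row 2, column 1 = 6: row 2 has {1,2,3,5,7,9}; col 1 has {3,4,5,7,8,9}; region has {3,5,7,9} → only 6 remains.
row 2, column 2 = 8: row 2 has {1,2,3,5,6,7,9}; col 2 has {1,3,4,7,9}; region has {3,5,6,7,9} → only 8 remains.
row 2, column 6 = 4: row 2 has {1,2,3,5,6,7,8,9}; col 6 has {3,6,7,9}; region has {1,2,3,5,6,7,9} → only 4 remains.
row 3, column 2 = 2: row 3 has {3,5,6,7,9}; col 2 has {1,3,4,7,8,9}; region has {1,3,4,7,9} → only 2 remains.
row 3, column 4 = 4: row 3 has {2,3,5,6,7,9}; col 4 has {1,2,3,5,6,7,9}; region has {3,5,6,7,8,9} → only 4 remains.
row 3, column 6 = 8: row 3 has {2,3,4,5,6,7,9}; col 6 has {3,4,6,7,9}; region has {1,2,3,4,5,6,7,9} → only 8 remains.
row 4, column 1 = 2: row 4 has {1,3,4,7,9}; col 1 has {3,4,5,6,7,8,9}; region has {3,4,5,6,7,8,9} → only 2 remains.
row 4, column 6 = 5: row 4 has {1,2,3,4,7,9}; col 6 has {3,4,6,7,8,9}; region has {1,2,3,4,7,9} → only 5 remains.
row 5, column 6 = 1: row 5 has {2,3,4,6,7,8,9}; col 6 has {3,4,5,6,7,8,9}; region has {2,3,4,6,7,8,9} → only 1 remains.
row 7, column 4 = 8: row 7 has {1,2,3,5,6,7,9}; col 4 has {1,2,3,4,5,6,7,9}; region has {1,2,3,5,6,7,9} → only 8 remains.
row 7, column 5 = 4: row 7 has {1,2,3,5,6,7,8,9}; col 5 has {3,6,7,9}; region has {1,2,3,5,6,7,8,9} → only 4 remains.
row 8, column 2 = 5: row 8 has {1,3,4,6,7,8,9}; col 2 has {1,2,3,4,7,8,9}; region has {1,3,4,6,7,8,9} → only 5 remains.
row 8, column 5 = 2: row 8 has {1,3,4,5,6,7,8,9}; col 5 has {3,4,6,7,9}; region has {1,3,4,5,6,7,8,9} → only 2 remains.
row 1, column 5 = 1: row 1 has {3,4,5,6,7,8,9}; col 5 has {2,3,4,6,7,9}; region has {3,4,5,6,7,8,9} → only 1 remains.
row 1, column 6 = 2: row 1 has {1,3,4,5,6,7,8,9}; col 6 has {1,3,4,5,6,7,8,9}; region has {1,3,4,5,6,7,8,9} → only 2 remains.
row 3, column 1 = 1: row 3 has {2,3,4,5,6,7,8,9}; col 1 has {2,3,4,5,6,7,8,9}; region has {2,3,4,5,6,7,8,9} → only 1 remains.
row 4, column 2 = 6: row 4 has {1,2,3,4,5,7,9}; col 2 has {1,2,3,4,5,7,8,9}; region has {1,2,3,4,5,7,9} → only 6 remains.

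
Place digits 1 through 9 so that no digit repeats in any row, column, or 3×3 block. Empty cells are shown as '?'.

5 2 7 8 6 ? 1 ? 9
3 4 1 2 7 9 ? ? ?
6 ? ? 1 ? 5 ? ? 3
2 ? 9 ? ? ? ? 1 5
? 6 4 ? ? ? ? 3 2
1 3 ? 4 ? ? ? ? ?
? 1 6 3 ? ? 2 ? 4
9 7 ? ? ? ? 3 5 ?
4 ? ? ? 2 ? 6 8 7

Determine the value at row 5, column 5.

row 1, column 8 = 4: row 1 has {1,2,5,6,7,8,9}; col 8 has {1,3,5,8}; box has {1,3,9} → only 4 remains.
row 2, column 8 = 6: row 2 has {1,2,3,4,7,9}; col 8 has {1,3,4,5,8}; box has {1,3,4,9} → only 6 remains.
row 2, column 9 = 8: row 2 has {1,2,3,4,6,7,9}; col 9 has {2,3,4,5,7,9}; box has {1,3,4,6,9} → only 8 remains.
row 3, column 3 = 8: row 3 has {1,3,5,6}; col 3 has {1,4,6,7,9}; box has {1,2,3,4,5,6,7} → only 8 remains.
row 3, column 5 = 4: row 3 has {1,3,5,6,8}; col 5 has {2,6,7}; box has {1,2,5,6,7,8,9} → only 4 remains.
row 3, column 7 = 7: row 3 has {1,3,4,5,6,8}; col 7 has {1,2,3,6}; box has {1,3,4,6,8,9} → only 7 remains.
row 3, column 8 = 2: row 3 has {1,3,4,5,6,7,8}; col 8 has {1,3,4,5,6,8}; box has {1,3,4,6,7,8,9} → only 2 remains.
row 4, column 2 = 8: row 4 has {1,2,5,9}; col 2 has {1,2,3,4,6,7}; box has {1,2,3,4,6,9} → only 8 remains.
row 4, column 5 = 3: row 4 has {1,2,5,8,9}; col 5 has {2,4,6,7}; box has {4} → only 3 remains.
row 4, column 7 = 4: row 4 has {1,2,3,5,8,9}; col 7 has {1,2,3,6,7}; box has {1,2,3,5} → only 4 remains.
row 5, column 1 = 7: row 5 has {2,3,4,6}; col 1 has {1,2,3,4,5,6,9}; box has {1,2,3,4,6,8,9} → only 7 remains.
row 6, column 3 = 5: row 6 has {1,3,4}; col 3 has {1,4,6,7,8,9}; box has {1,2,3,4,6,7,8,9} → only 5 remains.
row 6, column 9 = 6: row 6 has {1,3,4,5}; col 9 has {2,3,4,5,7,8,9}; box has {1,2,3,4,5} → only 6 remains.
row 7, column 1 = 8: row 7 has {1,2,3,4,6}; col 1 has {1,2,3,4,5,6,7,9}; box has {1,4,6,7,9} → only 8 remains.
row 7, column 6 = 7: row 7 has {1,2,3,4,6,8}; col 6 has {5,9}; box has {2,3} → only 7 remains.
row 7, column 8 = 9: row 7 has {1,2,3,4,6,7,8}; col 8 has {1,2,3,4,5,6,8}; box has {2,3,4,5,6,7,8} → only 9 remains.
row 8, column 3 = 2: row 8 has {3,5,7,9}; col 3 has {1,4,5,6,7,8,9}; box has {1,4,6,7,8,9} → only 2 remains.
row 8, column 4 = 6: row 8 has {2,3,5,7,9}; col 4 has {1,2,3,4,8}; box has {2,3,7} → only 6 remains.
row 8, column 9 = 1: row 8 has {2,3,5,6,7,9}; col 9 has {2,3,4,5,6,7,8,9}; box has {2,3,4,5,6,7,8,9} → only 1 remains.
row 9, column 2 = 5: row 9 has {2,4,6,7,8}; col 2 has {1,2,3,4,6,7,8}; box has {1,2,4,6,7,8,9} → only 5 remains.
row 9, column 3 = 3: row 9 has {2,4,5,6,7,8}; col 3 has {1,2,4,5,6,7,8,9}; box has {1,2,4,5,6,7,8,9} → only 3 remains.
row 9, column 4 = 9: row 9 has {2,3,4,5,6,7,8}; col 4 has {1,2,3,4,6,8}; box has {2,3,6,7} → only 9 remains.
row 9, column 6 = 1: row 9 has {2,3,4,5,6,7,8,9}; col 6 has {5,7,9}; box has {2,3,6,7,9} → only 1 remains.
row 1, column 6 = 3: row 1 has {1,2,4,5,6,7,8,9}; col 6 has {1,5,7,9}; box has {1,2,4,5,6,7,8,9} → only 3 remains.
row 2, column 7 = 5: row 2 has {1,2,3,4,6,7,8,9}; col 7 has {1,2,3,4,6,7}; box has {1,2,3,4,6,7,8,9} → only 5 remains.
row 3, column 2 = 9: row 3 has {1,2,3,4,5,6,7,8}; col 2 has {1,2,3,4,5,6,7,8}; box has {1,2,3,4,5,6,7,8} → only 9 remains.
row 4, column 4 = 7: row 4 has {1,2,3,4,5,8,9}; col 4 has {1,2,3,4,6,8,9}; box has {3,4} → only 7 remains.
row 4, column 6 = 6: row 4 has {1,2,3,4,5,7,8,9}; col 6 has {1,3,5,7,9}; box has {3,4,7} → only 6 remains.
row 5, column 4 = 5: row 5 has {2,3,4,6,7}; col 4 has {1,2,3,4,6,7,8,9}; box has {3,4,6,7} → only 5 remains.
row 5, column 6 = 8: row 5 has {2,3,4,5,6,7}; col 6 has {1,3,5,6,7,9}; box has {3,4,5,6,7} → only 8 remains.
row 5, column 7 = 9: row 5 has {2,3,4,5,6,7,8}; col 7 has {1,2,3,4,5,6,7}; box has {1,2,3,4,5,6} → only 9 remains.
row 6, column 5 = 9: row 6 has {1,3,4,5,6}; col 5 has {2,3,4,6,7}; box has {3,4,5,6,7,8} → only 9 remains.
row 6, column 6 = 2: row 6 has {1,3,4,5,6,9}; col 6 has {1,3,5,6,7,8,9}; box has {3,4,5,6,7,8,9} → only 2 remains.
row 6, column 7 = 8: row 6 has {1,2,3,4,5,6,9}; col 7 has {1,2,3,4,5,6,7,9}; box has {1,2,3,4,5,6,9} → only 8 remains.
row 6, column 8 = 7: row 6 has {1,2,3,4,5,6,8,9}; col 8 has {1,2,3,4,5,6,8,9}; box has {1,2,3,4,5,6,8,9} → only 7 remains.
row 7, column 5 = 5: row 7 has {1,2,3,4,6,7,8,9}; col 5 has {2,3,4,6,7,9}; box has {1,2,3,6,7,9} → only 5 remains.
row 8, column 5 = 8: row 8 has {1,2,3,5,6,7,9}; col 5 has {2,3,4,5,6,7,9}; box has {1,2,3,5,6,7,9} → only 8 remains.
row 8, column 6 = 4: row 8 has {1,2,3,5,6,7,8,9}; col 6 has {1,2,3,5,6,7,8,9}; box has {1,2,3,5,6,7,8,9} → only 4 remains.
row 5, column 5 = 1: row 5 has {2,3,4,5,6,7,8,9}; col 5 has {2,3,4,5,6,7,8,9}; box has {2,3,4,5,6,7,8,9} → only 1 remains.

1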